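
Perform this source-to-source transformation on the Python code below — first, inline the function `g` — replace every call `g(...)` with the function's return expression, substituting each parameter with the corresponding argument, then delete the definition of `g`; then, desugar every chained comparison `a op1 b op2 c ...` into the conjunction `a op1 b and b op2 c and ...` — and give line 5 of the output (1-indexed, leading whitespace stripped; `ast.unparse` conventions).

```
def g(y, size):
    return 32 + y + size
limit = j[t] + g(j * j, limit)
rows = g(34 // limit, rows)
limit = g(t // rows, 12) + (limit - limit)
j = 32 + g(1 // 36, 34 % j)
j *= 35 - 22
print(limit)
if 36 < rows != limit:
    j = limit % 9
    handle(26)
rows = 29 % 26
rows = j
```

j *= 35 - 22

Transformed code:
limit = j[t] + (32 + j * j + limit)
rows = 32 + 34 // limit + rows
limit = 32 + t // rows + 12 + (limit - limit)
j = 32 + (32 + 1 // 36 + 34 % j)
j *= 35 - 22
print(limit)
if 36 < rows and rows != limit:
    j = limit % 9
    handle(26)
rows = 29 % 26
rows = j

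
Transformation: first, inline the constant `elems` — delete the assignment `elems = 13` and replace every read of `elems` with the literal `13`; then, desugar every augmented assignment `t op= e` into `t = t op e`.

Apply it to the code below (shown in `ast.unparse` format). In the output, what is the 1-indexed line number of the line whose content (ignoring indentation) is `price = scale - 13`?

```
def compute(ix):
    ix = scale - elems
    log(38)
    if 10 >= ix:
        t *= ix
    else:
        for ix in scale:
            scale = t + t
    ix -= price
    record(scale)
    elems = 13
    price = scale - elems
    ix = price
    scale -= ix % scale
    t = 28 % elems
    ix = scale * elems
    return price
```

11

Transformed code:
def compute(ix):
    ix = scale - 13
    log(38)
    if 10 >= ix:
        t = t * ix
    else:
        for ix in scale:
            scale = t + t
    ix = ix - price
    record(scale)
    price = scale - 13
    ix = price
    scale = scale - ix % scale
    t = 28 % 13
    ix = scale * 13
    return price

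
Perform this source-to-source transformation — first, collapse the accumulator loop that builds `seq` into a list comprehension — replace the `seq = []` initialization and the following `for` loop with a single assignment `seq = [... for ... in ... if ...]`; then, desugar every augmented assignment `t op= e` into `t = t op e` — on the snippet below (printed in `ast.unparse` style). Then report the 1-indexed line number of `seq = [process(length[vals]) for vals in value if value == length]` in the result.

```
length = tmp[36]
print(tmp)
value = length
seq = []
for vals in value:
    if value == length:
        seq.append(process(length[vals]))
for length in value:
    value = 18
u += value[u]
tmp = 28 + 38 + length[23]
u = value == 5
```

4

Transformed code:
length = tmp[36]
print(tmp)
value = length
seq = [process(length[vals]) for vals in value if value == length]
for length in value:
    value = 18
u = u + value[u]
tmp = 28 + 38 + length[23]
u = value == 5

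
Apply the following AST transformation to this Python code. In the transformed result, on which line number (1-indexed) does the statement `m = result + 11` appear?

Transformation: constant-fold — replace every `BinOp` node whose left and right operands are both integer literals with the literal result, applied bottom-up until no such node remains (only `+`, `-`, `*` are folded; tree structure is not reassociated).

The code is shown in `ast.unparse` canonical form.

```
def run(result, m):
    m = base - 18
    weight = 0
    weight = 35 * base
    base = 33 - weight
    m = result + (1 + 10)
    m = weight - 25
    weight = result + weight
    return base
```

Transformed code:
def run(result, m):
    m = base - 18
    weight = 0
    weight = 35 * base
    base = 33 - weight
    m = result + 11
    m = weight - 25
    weight = result + weight
    return base

6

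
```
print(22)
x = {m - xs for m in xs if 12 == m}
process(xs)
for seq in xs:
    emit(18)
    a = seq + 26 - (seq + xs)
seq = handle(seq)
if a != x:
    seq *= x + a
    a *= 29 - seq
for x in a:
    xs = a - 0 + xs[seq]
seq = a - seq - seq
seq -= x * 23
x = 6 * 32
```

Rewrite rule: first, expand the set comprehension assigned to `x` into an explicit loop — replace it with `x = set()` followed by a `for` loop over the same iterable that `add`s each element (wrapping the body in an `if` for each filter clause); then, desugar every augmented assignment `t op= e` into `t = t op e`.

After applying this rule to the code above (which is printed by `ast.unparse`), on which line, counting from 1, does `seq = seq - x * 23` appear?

Transformed code:
print(22)
x = set()
for m in xs:
    if 12 == m:
        x.add(m - xs)
process(xs)
for seq in xs:
    emit(18)
    a = seq + 26 - (seq + xs)
seq = handle(seq)
if a != x:
    seq = seq * (x + a)
    a = a * (29 - seq)
for x in a:
    xs = a - 0 + xs[seq]
seq = a - seq - seq
seq = seq - x * 23
x = 6 * 32

17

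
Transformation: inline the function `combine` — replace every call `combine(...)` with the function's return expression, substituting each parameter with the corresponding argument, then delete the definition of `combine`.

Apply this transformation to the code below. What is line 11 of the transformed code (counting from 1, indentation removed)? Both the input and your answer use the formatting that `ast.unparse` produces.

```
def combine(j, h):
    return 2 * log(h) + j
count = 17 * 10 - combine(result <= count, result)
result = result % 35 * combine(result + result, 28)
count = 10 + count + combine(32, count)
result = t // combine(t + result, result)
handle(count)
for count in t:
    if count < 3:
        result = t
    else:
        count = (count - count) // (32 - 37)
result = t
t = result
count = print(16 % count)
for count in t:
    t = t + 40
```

result = t

Transformed code:
count = 17 * 10 - (2 * log(result) + (result <= count))
result = result % 35 * (2 * log(28) + (result + result))
count = 10 + count + (2 * log(count) + 32)
result = t // (2 * log(result) + (t + result))
handle(count)
for count in t:
    if count < 3:
        result = t
    else:
        count = (count - count) // (32 - 37)
result = t
t = result
count = print(16 % count)
for count in t:
    t = t + 40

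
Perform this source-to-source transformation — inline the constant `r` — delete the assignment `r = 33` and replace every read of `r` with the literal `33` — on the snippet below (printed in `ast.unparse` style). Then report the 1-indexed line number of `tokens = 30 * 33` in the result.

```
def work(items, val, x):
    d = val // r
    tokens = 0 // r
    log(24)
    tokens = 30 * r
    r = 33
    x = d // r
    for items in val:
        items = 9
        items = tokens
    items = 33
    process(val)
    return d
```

5

Transformed code:
def work(items, val, x):
    d = val // 33
    tokens = 0 // 33
    log(24)
    tokens = 30 * 33
    x = d // 33
    for items in val:
        items = 9
        items = tokens
    items = 33
    process(val)
    return d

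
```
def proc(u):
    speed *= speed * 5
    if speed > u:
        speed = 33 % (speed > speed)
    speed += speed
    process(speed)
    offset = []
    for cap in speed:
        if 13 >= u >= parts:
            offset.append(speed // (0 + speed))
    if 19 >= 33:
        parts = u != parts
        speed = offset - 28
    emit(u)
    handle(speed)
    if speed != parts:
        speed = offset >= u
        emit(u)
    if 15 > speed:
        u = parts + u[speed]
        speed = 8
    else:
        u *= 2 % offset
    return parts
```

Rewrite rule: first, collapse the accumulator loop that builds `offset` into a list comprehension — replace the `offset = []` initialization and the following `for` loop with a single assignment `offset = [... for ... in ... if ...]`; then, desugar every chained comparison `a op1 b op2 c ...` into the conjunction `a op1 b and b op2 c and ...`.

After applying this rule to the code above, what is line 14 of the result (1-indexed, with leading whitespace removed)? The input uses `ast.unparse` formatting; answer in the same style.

Transformed code:
def proc(u):
    speed *= speed * 5
    if speed > u:
        speed = 33 % (speed > speed)
    speed += speed
    process(speed)
    offset = [speed // (0 + speed) for cap in speed if 13 >= u and u >= parts]
    if 19 >= 33:
        parts = u != parts
        speed = offset - 28
    emit(u)
    handle(speed)
    if speed != parts:
        speed = offset >= u
        emit(u)
    if 15 > speed:
        u = parts + u[speed]
        speed = 8
    else:
        u *= 2 % offset
    return parts

speed = offset >= u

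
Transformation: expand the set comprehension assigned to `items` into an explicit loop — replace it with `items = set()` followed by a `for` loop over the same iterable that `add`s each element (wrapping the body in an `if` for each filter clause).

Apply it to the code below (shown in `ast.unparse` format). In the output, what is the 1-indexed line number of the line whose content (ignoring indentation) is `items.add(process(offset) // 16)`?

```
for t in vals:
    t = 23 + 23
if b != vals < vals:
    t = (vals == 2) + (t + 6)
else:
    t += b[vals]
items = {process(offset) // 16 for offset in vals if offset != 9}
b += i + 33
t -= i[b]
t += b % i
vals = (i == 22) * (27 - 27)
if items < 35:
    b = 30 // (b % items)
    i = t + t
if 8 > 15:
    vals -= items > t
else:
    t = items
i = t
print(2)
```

Transformed code:
for t in vals:
    t = 23 + 23
if b != vals < vals:
    t = (vals == 2) + (t + 6)
else:
    t += b[vals]
items = set()
for offset in vals:
    if offset != 9:
        items.add(process(offset) // 16)
b += i + 33
t -= i[b]
t += b % i
vals = (i == 22) * (27 - 27)
if items < 35:
    b = 30 // (b % items)
    i = t + t
if 8 > 15:
    vals -= items > t
else:
    t = items
i = t
print(2)

10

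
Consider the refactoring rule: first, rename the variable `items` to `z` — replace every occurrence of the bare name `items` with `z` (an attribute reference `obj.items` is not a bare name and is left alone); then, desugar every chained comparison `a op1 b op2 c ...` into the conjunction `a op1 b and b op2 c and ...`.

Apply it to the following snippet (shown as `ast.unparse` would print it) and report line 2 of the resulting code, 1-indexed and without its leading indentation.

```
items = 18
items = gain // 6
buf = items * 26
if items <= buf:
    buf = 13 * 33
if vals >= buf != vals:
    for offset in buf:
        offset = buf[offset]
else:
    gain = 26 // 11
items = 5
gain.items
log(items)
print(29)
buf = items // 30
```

Transformed code:
z = 18
z = gain // 6
buf = z * 26
if z <= buf:
    buf = 13 * 33
if vals >= buf and buf != vals:
    for offset in buf:
        offset = buf[offset]
else:
    gain = 26 // 11
z = 5
gain.items
log(z)
print(29)
buf = z // 30

z = gain // 6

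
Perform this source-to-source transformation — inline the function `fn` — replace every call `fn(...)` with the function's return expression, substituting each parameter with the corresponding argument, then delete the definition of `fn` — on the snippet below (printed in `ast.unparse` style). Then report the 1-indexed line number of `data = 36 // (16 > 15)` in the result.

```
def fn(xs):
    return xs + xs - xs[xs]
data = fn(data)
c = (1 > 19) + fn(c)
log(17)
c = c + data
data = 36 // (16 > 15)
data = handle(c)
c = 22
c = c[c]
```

Transformed code:
data = data + data - data[data]
c = (1 > 19) + (c + c - c[c])
log(17)
c = c + data
data = 36 // (16 > 15)
data = handle(c)
c = 22
c = c[c]

5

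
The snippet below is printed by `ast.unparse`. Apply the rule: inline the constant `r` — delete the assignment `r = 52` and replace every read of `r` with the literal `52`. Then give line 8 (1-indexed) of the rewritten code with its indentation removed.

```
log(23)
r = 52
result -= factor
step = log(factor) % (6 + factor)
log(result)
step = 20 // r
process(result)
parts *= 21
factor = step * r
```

Transformed code:
log(23)
result -= factor
step = log(factor) % (6 + factor)
log(result)
step = 20 // 52
process(result)
parts *= 21
factor = step * 52

factor = step * 52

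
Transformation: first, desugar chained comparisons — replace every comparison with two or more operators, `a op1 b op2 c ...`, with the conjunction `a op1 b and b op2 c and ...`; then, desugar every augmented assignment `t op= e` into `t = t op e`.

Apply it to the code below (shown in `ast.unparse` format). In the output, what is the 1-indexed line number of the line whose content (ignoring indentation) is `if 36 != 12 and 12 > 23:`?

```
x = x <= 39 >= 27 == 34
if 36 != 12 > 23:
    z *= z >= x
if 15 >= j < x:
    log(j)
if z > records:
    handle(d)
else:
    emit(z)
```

2

Transformed code:
x = x <= 39 and 39 >= 27 and (27 == 34)
if 36 != 12 and 12 > 23:
    z = z * (z >= x)
if 15 >= j and j < x:
    log(j)
if z > records:
    handle(d)
else:
    emit(z)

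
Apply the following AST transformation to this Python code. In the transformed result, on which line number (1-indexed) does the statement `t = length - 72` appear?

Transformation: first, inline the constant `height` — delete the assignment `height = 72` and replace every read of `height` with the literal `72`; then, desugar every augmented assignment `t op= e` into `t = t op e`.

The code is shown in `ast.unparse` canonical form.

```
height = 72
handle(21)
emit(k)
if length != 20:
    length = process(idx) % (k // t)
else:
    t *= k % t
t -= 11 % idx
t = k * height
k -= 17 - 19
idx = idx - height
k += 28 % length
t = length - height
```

Transformed code:
handle(21)
emit(k)
if length != 20:
    length = process(idx) % (k // t)
else:
    t = t * (k % t)
t = t - 11 % idx
t = k * 72
k = k - (17 - 19)
idx = idx - 72
k = k + 28 % length
t = length - 72

12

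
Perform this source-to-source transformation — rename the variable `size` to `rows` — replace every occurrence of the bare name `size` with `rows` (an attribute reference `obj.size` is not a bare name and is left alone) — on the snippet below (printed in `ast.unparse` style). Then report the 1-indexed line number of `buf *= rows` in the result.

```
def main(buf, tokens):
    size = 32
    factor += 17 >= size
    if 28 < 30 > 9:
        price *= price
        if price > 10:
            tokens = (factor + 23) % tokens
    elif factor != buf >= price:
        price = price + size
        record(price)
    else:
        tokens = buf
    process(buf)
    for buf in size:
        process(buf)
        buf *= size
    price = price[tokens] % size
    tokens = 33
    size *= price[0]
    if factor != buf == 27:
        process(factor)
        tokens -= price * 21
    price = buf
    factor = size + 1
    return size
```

16

Transformed code:
def main(buf, tokens):
    rows = 32
    factor += 17 >= rows
    if 28 < 30 > 9:
        price *= price
        if price > 10:
            tokens = (factor + 23) % tokens
    elif factor != buf >= price:
        price = price + rows
        record(price)
    else:
        tokens = buf
    process(buf)
    for buf in rows:
        process(buf)
        buf *= rows
    price = price[tokens] % rows
    tokens = 33
    rows *= price[0]
    if factor != buf == 27:
        process(factor)
        tokens -= price * 21
    price = buf
    factor = rows + 1
    return rows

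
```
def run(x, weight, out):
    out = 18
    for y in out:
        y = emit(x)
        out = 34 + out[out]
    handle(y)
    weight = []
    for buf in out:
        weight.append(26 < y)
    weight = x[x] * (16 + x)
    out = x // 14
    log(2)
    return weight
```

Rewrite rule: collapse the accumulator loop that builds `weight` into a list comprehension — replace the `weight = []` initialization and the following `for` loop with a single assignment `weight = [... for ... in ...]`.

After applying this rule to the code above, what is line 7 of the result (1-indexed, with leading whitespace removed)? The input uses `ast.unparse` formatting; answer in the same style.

Transformed code:
def run(x, weight, out):
    out = 18
    for y in out:
        y = emit(x)
        out = 34 + out[out]
    handle(y)
    weight = [26 < y for buf in out]
    weight = x[x] * (16 + x)
    out = x // 14
    log(2)
    return weight

weight = [26 < y for buf in out]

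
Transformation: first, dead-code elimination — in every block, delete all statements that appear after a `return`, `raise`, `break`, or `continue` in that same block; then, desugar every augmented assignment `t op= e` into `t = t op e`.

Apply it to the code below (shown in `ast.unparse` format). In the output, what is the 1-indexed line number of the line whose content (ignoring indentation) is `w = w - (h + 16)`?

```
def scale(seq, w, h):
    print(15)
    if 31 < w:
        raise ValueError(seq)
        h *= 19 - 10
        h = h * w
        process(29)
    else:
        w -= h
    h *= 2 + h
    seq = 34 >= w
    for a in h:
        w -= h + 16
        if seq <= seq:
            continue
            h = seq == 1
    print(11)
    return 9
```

10

Transformed code:
def scale(seq, w, h):
    print(15)
    if 31 < w:
        raise ValueError(seq)
    else:
        w = w - h
    h = h * (2 + h)
    seq = 34 >= w
    for a in h:
        w = w - (h + 16)
        if seq <= seq:
            continue
    print(11)
    return 9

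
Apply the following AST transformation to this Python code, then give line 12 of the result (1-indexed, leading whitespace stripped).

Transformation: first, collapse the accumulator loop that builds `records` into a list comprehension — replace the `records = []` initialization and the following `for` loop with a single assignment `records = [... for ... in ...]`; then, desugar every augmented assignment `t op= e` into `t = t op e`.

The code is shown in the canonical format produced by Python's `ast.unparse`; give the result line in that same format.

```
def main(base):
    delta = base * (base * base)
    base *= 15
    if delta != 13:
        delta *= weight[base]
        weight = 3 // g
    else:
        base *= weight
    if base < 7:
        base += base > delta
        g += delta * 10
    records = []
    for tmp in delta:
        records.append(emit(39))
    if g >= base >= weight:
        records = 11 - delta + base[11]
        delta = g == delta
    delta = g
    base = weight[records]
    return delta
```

records = [emit(39) for tmp in delta]

Transformed code:
def main(base):
    delta = base * (base * base)
    base = base * 15
    if delta != 13:
        delta = delta * weight[base]
        weight = 3 // g
    else:
        base = base * weight
    if base < 7:
        base = base + (base > delta)
        g = g + delta * 10
    records = [emit(39) for tmp in delta]
    if g >= base >= weight:
        records = 11 - delta + base[11]
        delta = g == delta
    delta = g
    base = weight[records]
    return delta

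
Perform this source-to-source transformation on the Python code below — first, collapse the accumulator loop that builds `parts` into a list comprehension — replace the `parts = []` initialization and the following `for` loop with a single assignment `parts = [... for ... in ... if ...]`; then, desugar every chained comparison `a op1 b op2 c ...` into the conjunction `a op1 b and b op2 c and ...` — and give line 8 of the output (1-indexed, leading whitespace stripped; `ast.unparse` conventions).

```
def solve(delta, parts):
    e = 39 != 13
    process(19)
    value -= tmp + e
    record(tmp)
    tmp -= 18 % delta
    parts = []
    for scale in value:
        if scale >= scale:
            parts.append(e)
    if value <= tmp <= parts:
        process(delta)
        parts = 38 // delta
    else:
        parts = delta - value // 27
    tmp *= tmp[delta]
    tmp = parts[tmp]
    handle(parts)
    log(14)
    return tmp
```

Transformed code:
def solve(delta, parts):
    e = 39 != 13
    process(19)
    value -= tmp + e
    record(tmp)
    tmp -= 18 % delta
    parts = [e for scale in value if scale >= scale]
    if value <= tmp and tmp <= parts:
        process(delta)
        parts = 38 // delta
    else:
        parts = delta - value // 27
    tmp *= tmp[delta]
    tmp = parts[tmp]
    handle(parts)
    log(14)
    return tmp

if value <= tmp and tmp <= parts:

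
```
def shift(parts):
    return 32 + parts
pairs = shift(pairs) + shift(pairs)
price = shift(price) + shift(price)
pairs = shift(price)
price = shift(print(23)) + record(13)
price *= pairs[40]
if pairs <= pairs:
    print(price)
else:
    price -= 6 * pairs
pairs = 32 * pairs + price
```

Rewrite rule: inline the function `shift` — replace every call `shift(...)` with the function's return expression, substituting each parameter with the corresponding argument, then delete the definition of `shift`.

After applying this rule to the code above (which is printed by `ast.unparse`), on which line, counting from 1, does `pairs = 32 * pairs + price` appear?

Transformed code:
pairs = 32 + pairs + (32 + pairs)
price = 32 + price + (32 + price)
pairs = 32 + price
price = 32 + print(23) + record(13)
price *= pairs[40]
if pairs <= pairs:
    print(price)
else:
    price -= 6 * pairs
pairs = 32 * pairs + price

10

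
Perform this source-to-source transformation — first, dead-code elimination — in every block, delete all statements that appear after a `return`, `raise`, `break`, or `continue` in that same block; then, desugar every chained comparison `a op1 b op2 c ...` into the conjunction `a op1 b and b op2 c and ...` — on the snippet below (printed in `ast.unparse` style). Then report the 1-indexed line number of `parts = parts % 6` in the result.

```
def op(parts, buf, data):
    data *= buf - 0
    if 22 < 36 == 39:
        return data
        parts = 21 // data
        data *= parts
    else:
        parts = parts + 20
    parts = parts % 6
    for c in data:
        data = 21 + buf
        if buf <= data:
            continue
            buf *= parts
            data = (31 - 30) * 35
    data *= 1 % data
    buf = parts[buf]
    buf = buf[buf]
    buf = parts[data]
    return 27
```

7

Transformed code:
def op(parts, buf, data):
    data *= buf - 0
    if 22 < 36 and 36 == 39:
        return data
    else:
        parts = parts + 20
    parts = parts % 6
    for c in data:
        data = 21 + buf
        if buf <= data:
            continue
    data *= 1 % data
    buf = parts[buf]
    buf = buf[buf]
    buf = parts[data]
    return 27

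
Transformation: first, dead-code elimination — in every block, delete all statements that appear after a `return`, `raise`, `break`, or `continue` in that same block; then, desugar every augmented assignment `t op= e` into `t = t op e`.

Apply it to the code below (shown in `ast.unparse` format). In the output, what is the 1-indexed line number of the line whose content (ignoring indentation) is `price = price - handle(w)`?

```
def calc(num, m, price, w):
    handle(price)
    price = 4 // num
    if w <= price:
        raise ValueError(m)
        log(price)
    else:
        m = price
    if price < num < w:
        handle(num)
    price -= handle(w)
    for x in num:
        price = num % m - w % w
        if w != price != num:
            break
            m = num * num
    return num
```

Transformed code:
def calc(num, m, price, w):
    handle(price)
    price = 4 // num
    if w <= price:
        raise ValueError(m)
    else:
        m = price
    if price < num < w:
        handle(num)
    price = price - handle(w)
    for x in num:
        price = num % m - w % w
        if w != price != num:
            break
    return num

10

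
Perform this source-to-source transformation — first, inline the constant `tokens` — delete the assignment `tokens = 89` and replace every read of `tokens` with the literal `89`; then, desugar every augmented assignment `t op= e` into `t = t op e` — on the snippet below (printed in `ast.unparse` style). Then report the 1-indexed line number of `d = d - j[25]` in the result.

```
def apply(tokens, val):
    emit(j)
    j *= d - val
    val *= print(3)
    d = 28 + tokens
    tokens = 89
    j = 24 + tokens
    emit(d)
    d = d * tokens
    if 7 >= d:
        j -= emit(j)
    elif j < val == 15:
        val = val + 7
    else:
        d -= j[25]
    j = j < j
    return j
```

Transformed code:
def apply(tokens, val):
    emit(j)
    j = j * (d - val)
    val = val * print(3)
    d = 28 + 89
    j = 24 + 89
    emit(d)
    d = d * 89
    if 7 >= d:
        j = j - emit(j)
    elif j < val == 15:
        val = val + 7
    else:
        d = d - j[25]
    j = j < j
    return j

14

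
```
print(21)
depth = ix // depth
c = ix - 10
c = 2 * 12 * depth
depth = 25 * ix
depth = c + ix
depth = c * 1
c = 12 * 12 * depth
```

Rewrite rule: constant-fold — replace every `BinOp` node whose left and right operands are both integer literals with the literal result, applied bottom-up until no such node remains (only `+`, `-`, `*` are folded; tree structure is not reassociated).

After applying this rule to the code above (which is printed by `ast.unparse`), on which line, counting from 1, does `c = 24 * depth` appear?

Transformed code:
print(21)
depth = ix // depth
c = ix - 10
c = 24 * depth
depth = 25 * ix
depth = c + ix
depth = c * 1
c = 144 * depth

4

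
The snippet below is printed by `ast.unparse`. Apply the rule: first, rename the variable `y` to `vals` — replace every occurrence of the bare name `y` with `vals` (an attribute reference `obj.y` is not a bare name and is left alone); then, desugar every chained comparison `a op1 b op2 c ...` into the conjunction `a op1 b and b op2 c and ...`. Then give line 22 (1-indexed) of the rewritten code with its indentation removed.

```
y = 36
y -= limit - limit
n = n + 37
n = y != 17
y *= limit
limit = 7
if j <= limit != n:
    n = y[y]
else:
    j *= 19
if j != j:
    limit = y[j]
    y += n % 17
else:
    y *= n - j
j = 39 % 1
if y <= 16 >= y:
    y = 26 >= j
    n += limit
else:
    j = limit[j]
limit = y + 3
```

Transformed code:
vals = 36
vals -= limit - limit
n = n + 37
n = vals != 17
vals *= limit
limit = 7
if j <= limit and limit != n:
    n = vals[vals]
else:
    j *= 19
if j != j:
    limit = vals[j]
    vals += n % 17
else:
    vals *= n - j
j = 39 % 1
if vals <= 16 and 16 >= vals:
    vals = 26 >= j
    n += limit
else:
    j = limit[j]
limit = vals + 3

limit = vals + 3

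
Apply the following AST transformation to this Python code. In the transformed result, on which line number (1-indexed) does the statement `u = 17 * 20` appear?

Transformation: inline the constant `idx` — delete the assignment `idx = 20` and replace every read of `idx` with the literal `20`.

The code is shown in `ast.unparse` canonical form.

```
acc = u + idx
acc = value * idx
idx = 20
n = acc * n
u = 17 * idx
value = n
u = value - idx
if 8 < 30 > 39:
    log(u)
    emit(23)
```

Transformed code:
acc = u + 20
acc = value * 20
n = acc * n
u = 17 * 20
value = n
u = value - 20
if 8 < 30 > 39:
    log(u)
    emit(23)

4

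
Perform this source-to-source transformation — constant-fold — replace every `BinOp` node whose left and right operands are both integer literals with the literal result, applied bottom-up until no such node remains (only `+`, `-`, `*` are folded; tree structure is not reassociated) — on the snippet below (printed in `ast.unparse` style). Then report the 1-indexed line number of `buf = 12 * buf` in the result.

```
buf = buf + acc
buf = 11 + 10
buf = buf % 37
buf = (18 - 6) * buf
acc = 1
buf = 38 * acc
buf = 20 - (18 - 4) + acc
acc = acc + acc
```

4

Transformed code:
buf = buf + acc
buf = 21
buf = buf % 37
buf = 12 * buf
acc = 1
buf = 38 * acc
buf = 6 + acc
acc = acc + acc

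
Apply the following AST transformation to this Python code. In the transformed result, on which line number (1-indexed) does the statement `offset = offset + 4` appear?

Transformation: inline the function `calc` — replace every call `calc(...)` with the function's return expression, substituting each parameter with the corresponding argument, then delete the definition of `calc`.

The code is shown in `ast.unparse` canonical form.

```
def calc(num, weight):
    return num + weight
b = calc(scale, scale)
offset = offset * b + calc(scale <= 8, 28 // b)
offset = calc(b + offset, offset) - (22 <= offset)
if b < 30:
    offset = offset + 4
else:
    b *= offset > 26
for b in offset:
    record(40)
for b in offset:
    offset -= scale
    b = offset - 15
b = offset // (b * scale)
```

Transformed code:
b = scale + scale
offset = offset * b + ((scale <= 8) + 28 // b)
offset = b + offset + offset - (22 <= offset)
if b < 30:
    offset = offset + 4
else:
    b *= offset > 26
for b in offset:
    record(40)
for b in offset:
    offset -= scale
    b = offset - 15
b = offset // (b * scale)

5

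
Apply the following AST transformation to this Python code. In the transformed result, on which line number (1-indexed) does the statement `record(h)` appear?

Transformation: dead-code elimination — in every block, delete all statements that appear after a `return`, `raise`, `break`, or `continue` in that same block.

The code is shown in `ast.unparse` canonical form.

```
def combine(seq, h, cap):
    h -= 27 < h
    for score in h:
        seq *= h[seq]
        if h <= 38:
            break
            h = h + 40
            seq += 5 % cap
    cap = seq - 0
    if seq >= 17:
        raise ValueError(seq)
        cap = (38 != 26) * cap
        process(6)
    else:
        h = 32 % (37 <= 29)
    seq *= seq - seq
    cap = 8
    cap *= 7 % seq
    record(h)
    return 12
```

Transformed code:
def combine(seq, h, cap):
    h -= 27 < h
    for score in h:
        seq *= h[seq]
        if h <= 38:
            break
    cap = seq - 0
    if seq >= 17:
        raise ValueError(seq)
    else:
        h = 32 % (37 <= 29)
    seq *= seq - seq
    cap = 8
    cap *= 7 % seq
    record(h)
    return 12

15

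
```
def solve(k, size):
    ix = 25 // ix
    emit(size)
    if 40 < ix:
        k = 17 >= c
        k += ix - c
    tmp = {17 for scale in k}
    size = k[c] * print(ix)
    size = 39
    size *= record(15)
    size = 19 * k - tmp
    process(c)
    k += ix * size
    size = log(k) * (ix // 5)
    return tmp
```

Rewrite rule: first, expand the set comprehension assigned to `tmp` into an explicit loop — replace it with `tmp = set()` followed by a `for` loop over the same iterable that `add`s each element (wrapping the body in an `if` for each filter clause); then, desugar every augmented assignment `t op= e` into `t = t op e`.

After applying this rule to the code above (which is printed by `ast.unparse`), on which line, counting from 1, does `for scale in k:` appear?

8

Transformed code:
def solve(k, size):
    ix = 25 // ix
    emit(size)
    if 40 < ix:
        k = 17 >= c
        k = k + (ix - c)
    tmp = set()
    for scale in k:
        tmp.add(17)
    size = k[c] * print(ix)
    size = 39
    size = size * record(15)
    size = 19 * k - tmp
    process(c)
    k = k + ix * size
    size = log(k) * (ix // 5)
    return tmp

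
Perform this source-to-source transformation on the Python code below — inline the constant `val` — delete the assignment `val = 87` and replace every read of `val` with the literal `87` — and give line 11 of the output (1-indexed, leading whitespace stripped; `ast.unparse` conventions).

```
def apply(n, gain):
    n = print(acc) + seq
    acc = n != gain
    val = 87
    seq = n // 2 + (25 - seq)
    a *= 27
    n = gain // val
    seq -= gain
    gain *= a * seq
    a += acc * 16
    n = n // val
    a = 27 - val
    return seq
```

Transformed code:
def apply(n, gain):
    n = print(acc) + seq
    acc = n != gain
    seq = n // 2 + (25 - seq)
    a *= 27
    n = gain // 87
    seq -= gain
    gain *= a * seq
    a += acc * 16
    n = n // 87
    a = 27 - 87
    return seq

a = 27 - 87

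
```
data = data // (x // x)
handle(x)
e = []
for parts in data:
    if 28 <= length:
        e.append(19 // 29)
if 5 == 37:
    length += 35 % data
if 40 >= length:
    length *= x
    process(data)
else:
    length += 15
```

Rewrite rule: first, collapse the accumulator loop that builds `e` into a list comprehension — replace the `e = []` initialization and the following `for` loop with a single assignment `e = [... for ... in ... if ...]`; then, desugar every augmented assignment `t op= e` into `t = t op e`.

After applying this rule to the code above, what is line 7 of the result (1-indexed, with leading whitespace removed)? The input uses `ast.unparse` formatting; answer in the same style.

length = length * x

Transformed code:
data = data // (x // x)
handle(x)
e = [19 // 29 for parts in data if 28 <= length]
if 5 == 37:
    length = length + 35 % data
if 40 >= length:
    length = length * x
    process(data)
else:
    length = length + 15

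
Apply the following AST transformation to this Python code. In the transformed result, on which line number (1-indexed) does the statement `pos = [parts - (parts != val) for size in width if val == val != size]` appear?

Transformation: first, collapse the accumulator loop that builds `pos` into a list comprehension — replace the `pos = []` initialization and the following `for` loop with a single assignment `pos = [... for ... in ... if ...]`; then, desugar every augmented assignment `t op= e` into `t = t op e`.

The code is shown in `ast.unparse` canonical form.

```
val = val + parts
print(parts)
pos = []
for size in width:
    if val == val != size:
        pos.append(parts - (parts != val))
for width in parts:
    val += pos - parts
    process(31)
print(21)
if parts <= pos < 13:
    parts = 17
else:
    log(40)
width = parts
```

Transformed code:
val = val + parts
print(parts)
pos = [parts - (parts != val) for size in width if val == val != size]
for width in parts:
    val = val + (pos - parts)
    process(31)
print(21)
if parts <= pos < 13:
    parts = 17
else:
    log(40)
width = parts

3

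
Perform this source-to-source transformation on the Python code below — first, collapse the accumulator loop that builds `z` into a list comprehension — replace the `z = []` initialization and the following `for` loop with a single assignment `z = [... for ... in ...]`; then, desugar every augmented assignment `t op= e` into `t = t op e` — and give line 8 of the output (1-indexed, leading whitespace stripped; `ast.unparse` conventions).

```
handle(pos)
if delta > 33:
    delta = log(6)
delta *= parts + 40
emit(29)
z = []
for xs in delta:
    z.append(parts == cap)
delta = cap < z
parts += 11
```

parts = parts + 11

Transformed code:
handle(pos)
if delta > 33:
    delta = log(6)
delta = delta * (parts + 40)
emit(29)
z = [parts == cap for xs in delta]
delta = cap < z
parts = parts + 11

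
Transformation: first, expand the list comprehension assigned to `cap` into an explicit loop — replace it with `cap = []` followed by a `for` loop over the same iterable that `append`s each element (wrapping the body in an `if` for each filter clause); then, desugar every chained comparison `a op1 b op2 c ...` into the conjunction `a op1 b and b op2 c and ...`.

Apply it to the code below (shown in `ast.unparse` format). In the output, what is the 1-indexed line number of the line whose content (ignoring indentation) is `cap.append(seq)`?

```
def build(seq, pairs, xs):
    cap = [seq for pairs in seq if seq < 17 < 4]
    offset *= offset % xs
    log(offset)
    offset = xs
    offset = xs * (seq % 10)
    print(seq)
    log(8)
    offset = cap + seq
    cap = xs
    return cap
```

5

Transformed code:
def build(seq, pairs, xs):
    cap = []
    for pairs in seq:
        if seq < 17 and 17 < 4:
            cap.append(seq)
    offset *= offset % xs
    log(offset)
    offset = xs
    offset = xs * (seq % 10)
    print(seq)
    log(8)
    offset = cap + seq
    cap = xs
    return cap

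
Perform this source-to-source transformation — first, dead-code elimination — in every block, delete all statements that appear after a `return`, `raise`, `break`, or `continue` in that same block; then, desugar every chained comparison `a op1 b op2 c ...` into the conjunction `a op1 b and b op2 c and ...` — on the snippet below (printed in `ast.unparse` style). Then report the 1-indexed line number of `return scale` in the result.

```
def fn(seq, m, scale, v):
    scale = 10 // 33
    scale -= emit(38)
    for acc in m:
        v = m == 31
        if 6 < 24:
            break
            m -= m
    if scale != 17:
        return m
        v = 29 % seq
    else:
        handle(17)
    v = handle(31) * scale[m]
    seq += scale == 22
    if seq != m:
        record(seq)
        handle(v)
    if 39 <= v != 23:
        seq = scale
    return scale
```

19

Transformed code:
def fn(seq, m, scale, v):
    scale = 10 // 33
    scale -= emit(38)
    for acc in m:
        v = m == 31
        if 6 < 24:
            break
    if scale != 17:
        return m
    else:
        handle(17)
    v = handle(31) * scale[m]
    seq += scale == 22
    if seq != m:
        record(seq)
        handle(v)
    if 39 <= v and v != 23:
        seq = scale
    return scale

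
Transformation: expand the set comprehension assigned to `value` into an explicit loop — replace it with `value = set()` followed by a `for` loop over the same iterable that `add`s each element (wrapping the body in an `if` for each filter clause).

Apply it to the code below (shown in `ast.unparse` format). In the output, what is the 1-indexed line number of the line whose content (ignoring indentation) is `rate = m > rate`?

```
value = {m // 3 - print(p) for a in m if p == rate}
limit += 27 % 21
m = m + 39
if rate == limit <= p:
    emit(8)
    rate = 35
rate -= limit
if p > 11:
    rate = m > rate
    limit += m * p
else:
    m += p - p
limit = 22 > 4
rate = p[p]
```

Transformed code:
value = set()
for a in m:
    if p == rate:
        value.add(m // 3 - print(p))
limit += 27 % 21
m = m + 39
if rate == limit <= p:
    emit(8)
    rate = 35
rate -= limit
if p > 11:
    rate = m > rate
    limit += m * p
else:
    m += p - p
limit = 22 > 4
rate = p[p]

12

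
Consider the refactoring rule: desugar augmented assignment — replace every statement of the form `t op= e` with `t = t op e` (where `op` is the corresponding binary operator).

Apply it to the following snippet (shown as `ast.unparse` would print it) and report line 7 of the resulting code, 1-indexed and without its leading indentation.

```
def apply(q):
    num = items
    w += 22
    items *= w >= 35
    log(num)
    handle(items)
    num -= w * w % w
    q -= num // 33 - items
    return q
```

num = num - w * w % w

Transformed code:
def apply(q):
    num = items
    w = w + 22
    items = items * (w >= 35)
    log(num)
    handle(items)
    num = num - w * w % w
    q = q - (num // 33 - items)
    return q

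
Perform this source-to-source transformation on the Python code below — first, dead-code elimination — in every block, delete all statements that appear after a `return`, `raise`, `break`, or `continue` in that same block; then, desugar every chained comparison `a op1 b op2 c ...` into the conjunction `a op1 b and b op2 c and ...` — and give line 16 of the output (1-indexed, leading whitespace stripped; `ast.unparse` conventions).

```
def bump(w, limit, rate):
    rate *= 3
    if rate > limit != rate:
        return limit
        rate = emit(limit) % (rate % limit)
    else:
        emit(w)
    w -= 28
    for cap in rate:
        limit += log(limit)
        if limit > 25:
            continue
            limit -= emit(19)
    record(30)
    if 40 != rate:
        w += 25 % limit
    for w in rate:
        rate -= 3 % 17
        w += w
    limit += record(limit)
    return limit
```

rate -= 3 % 17

Transformed code:
def bump(w, limit, rate):
    rate *= 3
    if rate > limit and limit != rate:
        return limit
    else:
        emit(w)
    w -= 28
    for cap in rate:
        limit += log(limit)
        if limit > 25:
            continue
    record(30)
    if 40 != rate:
        w += 25 % limit
    for w in rate:
        rate -= 3 % 17
        w += w
    limit += record(limit)
    return limit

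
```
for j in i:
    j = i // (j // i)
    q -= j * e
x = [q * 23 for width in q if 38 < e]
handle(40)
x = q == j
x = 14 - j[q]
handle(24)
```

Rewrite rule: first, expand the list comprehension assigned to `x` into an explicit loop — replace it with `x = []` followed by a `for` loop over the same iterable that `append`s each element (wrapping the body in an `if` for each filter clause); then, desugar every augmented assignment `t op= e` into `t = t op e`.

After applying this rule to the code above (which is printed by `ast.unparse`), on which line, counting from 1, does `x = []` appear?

Transformed code:
for j in i:
    j = i // (j // i)
    q = q - j * e
x = []
for width in q:
    if 38 < e:
        x.append(q * 23)
handle(40)
x = q == j
x = 14 - j[q]
handle(24)

4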